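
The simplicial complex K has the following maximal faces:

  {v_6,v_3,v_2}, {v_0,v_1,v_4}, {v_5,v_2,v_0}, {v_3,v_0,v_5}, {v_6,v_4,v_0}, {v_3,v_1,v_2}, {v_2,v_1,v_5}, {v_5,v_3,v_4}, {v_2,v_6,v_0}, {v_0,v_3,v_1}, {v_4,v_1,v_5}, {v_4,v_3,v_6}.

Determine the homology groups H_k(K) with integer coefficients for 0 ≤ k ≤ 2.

We work with the vertex ordering v_0 < v_1 < v_2 < v_3 < v_4 < v_5 < v_6. The simplices of K, each written with vertices in increasing order, are:

  0-simplices (7): [v_0], [v_1], [v_2], [v_3], [v_4], [v_5], [v_6]
  1-simplices (18): (18 of them)
  2-simplices (12): (12 of them)

so the chain groups are C_0 ≅ Z^7, C_1 ≅ Z^18, C_2 ≅ Z^12.

∂_1: C_1 → C_0 maps an edge to its endpoints' difference, ∂[p,q] = q − p. For instance
  ∂[v_3,v_4] = [v_4] − [v_3].
The resulting 7×18 matrix has rank 6, and its Smith normal form has invariant factors (1,1,1,1,1,1).

Boundary ∂_2: C_2 → C_1 sends each 2-simplex [p,q,r] to [q,r] − [p,r] + [p,q]. For instance
  ∂[v_0,v_4,v_6] = [v_4,v_6] − [v_0,v_6] + [v_0,v_4],
  ∂[v_0,v_2,v_5] = [v_2,v_5] − [v_0,v_5] + [v_0,v_2].
The 18×12 boundary matrix has rank 12 and Smith normal form diag(1,1,1,1,1,1,1,1,1,1,1,2).

Now H_k = ker ∂_k / im ∂_{k+1}, so:

  H_0: rank C_0 − rank ∂_1 = 7 − 6 = 1, and the invariant factors of ∂_1 are all 1, so H_0 = Z.
  H_1: rank ker ∂_1 − rank ∂_2 = (18 − 6) − 12 = 0, and ∂_2 has invariant factor 2 > 1, so H_1 = Z/2.
  H_2: rank ker ∂_2 − rank ∂_3 = (12 − 12) − 0 = 0, and there is no ∂_3, so H_2 = 0.

As a check, the Euler characteristic is 7 − 18 + 12 = 1, which agrees with 1 − 0 + 0 = 1.

H_0 ≅ Z,  H_1 ≅ Z/2,  H_2 = 0.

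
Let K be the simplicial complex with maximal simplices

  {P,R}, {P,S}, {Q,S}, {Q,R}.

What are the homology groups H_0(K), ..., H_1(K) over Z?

Fix the vertex order P < Q < R < S and write every simplex with vertices in increasing order. Then dim K = 1 and the simplices of K are:

  0-simplices (4): P, Q, R, S
  1-simplices (4): PR, PS, QR, QS

giving chain groups C_0 ≅ Z^4, C_1 ≅ Z^4.

Boundary ∂_1: C_1 → C_0 sends each edge [p,q] (with p < q) to q − p.
The 4×4 boundary matrix has rank 3 and Smith normal form diag(1,1,1).

Reading off H_k = ker ∂_k / im ∂_{k+1}:

  H_0: rank C_0 − rank ∂_1 = 4 − 3 = 1, and the invariant factors of ∂_1 are all 1, so H_0 = Z.
  H_1: rank ker ∂_1 − rank ∂_2 = (4 − 3) − 0 = 1, and there is no ∂_2, so H_1 = Z.

As a check, the Euler characteristic is 4 − 4 = 0, which agrees with 1 − 1 = 0.

H_0 = Z,  H_1 = Z.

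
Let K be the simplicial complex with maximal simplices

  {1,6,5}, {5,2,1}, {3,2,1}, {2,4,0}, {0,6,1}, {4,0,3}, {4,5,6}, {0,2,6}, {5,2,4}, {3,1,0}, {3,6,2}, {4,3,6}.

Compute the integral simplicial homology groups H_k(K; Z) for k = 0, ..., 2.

Take the total order 0 < 1 < 2 < 3 < 4 < 5 < 6 on the vertex set. Then K (dimension 2) consists of the simplices:

  0-simplices (7): [0], [1], [2], [3], [4], [5], [6]
  1-simplices (18): [0,1], [0,2], [0,3], [0,4], [0,6], [1,2], [1,3], [1,5], [1,6], [2,3], [2,4], [2,5], [2,6], [3,4], [3,6], [4,5], [4,6], [5,6]
  2-simplices (12): [0,1,3], [0,1,6], [0,2,4], [0,2,6], [0,3,4], [1,2,3], [1,2,5], [1,5,6], [2,3,6], [2,4,5], [3,4,6], [4,5,6]

Hence C_0 ≅ Z^7, C_1 ≅ Z^18, C_2 ≅ Z^12.

The boundary map ∂_1: C_1 → C_0 is given by ∂[p,q] = [q] − [p].
The resulting 7×18 matrix has rank 6, and its Smith normal form has invariant factors (1,1,1,1,1,1).

Boundary ∂_2: C_2 → C_1 sends each 2-simplex [p,q,r] to [q,r] − [p,r] + [p,q]. For instance
  ∂[3,4,6] = [4,6] − [3,6] + [3,4],
  ∂[0,2,6] = [2,6] − [0,6] + [0,2].
The 18×12 boundary matrix has rank 12 and Smith normal form diag(1,1,1,1,1,1,1,1,1,1,1,2).

Now H_k = ker ∂_k / im ∂_{k+1}, so:

  H_0: rank C_0 − rank ∂_1 = 7 − 6 = 1, and the invariant factors of ∂_1 are all 1, so H_0 ≅ Z.
  H_1: rank ker ∂_1 − rank ∂_2 = (18 − 6) − 12 = 0, and ∂_2 has invariant factor 2 > 1, so H_1 ≅ Z/2.
  H_2: rank ker ∂_2 − rank ∂_3 = (12 − 12) − 0 = 0, and there is no ∂_3, so H_2 ≅ 0.

As a check, the Euler characteristic is 7 − 18 + 12 = 1, which agrees with 1 − 0 + 0 = 1.
(K is a triangulation of the real projective plane RP^2.)

H_0 ≅ Z,  H_1 ≅ Z/2,  H_2 = 0.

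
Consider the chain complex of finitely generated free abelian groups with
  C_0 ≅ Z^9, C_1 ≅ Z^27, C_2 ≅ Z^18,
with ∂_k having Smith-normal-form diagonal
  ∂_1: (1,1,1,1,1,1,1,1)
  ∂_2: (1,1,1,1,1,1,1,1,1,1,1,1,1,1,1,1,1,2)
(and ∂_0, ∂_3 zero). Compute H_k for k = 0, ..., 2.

H_0: b_0 = 9 − 0 − 8 = 1; torsion from ∂_1 factors > 1: none. So H_0 = Z.
H_1: b_1 = 27 − 8 − 18 = 1; torsion from ∂_2 factors > 1: [2]. So H_1 = Z ⊕ Z/2Z.
H_2: b_2 = 18 − 18 − 0 = 0; torsion from ∂_3 factors > 1: none. So H_2 = 0.

H_0 = Z,  H_1 = Z ⊕ Z/2Z,  H_2 = 0.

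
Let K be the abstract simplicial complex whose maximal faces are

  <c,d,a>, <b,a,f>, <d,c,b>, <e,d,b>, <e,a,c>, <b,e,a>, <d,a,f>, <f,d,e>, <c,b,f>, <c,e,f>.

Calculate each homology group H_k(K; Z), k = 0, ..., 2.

We work with the vertex ordering a < b < c < d < e < f. The simplices of K, each written with vertices in increasing order, are:

  0-simplices (6): a, b, c, d, e, f
  1-simplices (15): ab, ac, ad, ae, af, bc, bd, be, bf, cd, ce, cf, de, df, ef
  2-simplices (10): abe, abf, acd, ace, adf, bcd, bcf, bde, cef, def

Hence C_0 ≅ Z^6, C_1 ≅ Z^15, C_2 ≅ Z^10.

The boundary map ∂_1: C_1 → C_0 is given by ∂[p,q] = [q] − [p]. For instance
  ∂ae = e − a.
The resulting 6×15 matrix has rank 5, and its Smith normal form has invariant factors (1,1,1,1,1).

Boundary ∂_2: C_2 → C_1 maps a triangle to the signed sum of its edges. For instance
  ∂bde = de − be + bd,
  ∂def = ef − df + de.
As a 15×10 matrix over Z this has rank 10, with invariant factors (1,1,1,1,1,1,1,1,1,2).

Now H_k = ker ∂_k / im ∂_{k+1}, so:

  H_0: rank C_0 − rank ∂_1 = 6 − 5 = 1, and the invariant factors of ∂_1 are all 1, so H_0 ≅ Z.
  H_1: rank ker ∂_1 − rank ∂_2 = (15 − 5) − 10 = 0, and ∂_2 has invariant factor 2 > 1, so H_1 ≅ Z/2Z.
  H_2: rank ker ∂_2 − rank ∂_3 = (10 − 10) − 0 = 0, and there is no ∂_3, so H_2 ≅ 0.

As a check, the Euler characteristic is 6 − 15 + 10 = 1, which agrees with 1 − 0 + 0 = 1.

H_0 = Z,  H_1 = Z/2Z,  H_2 = 0.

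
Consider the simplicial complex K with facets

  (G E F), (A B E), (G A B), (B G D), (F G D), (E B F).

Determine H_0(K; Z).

We work with the vertex ordering A < B < D < E < F < G. The simplices of K, each written with vertices in increasing order, are:

  0-simplices (6): A, B, D, E, F, G
  1-simplices (12): AB, AE, AG, BD, BE, BF, BG, DF, DG, EF, EG, FG
  2-simplices (6): ABE, ABG, BDG, BEF, DFG, EFG

giving chain groups C_0 ≅ Z^6, C_1 ≅ Z^12, C_2 ≅ Z^6.

The boundary map ∂_1: C_1 → C_0 is given by ∂[p,q] = [q] − [p]. For instance
  ∂FG = G − F.
The resulting 6×12 matrix has rank 5, and its Smith normal form has invariant factors (1,1,1,1,1).

The boundary map ∂_2: C_2 → C_1 acts by ∂[p,q,r] = [q,r] − [p,r] + [p,q]. For instance
  ∂EFG = FG − EG + EF,
  ∂DFG = FG − DG + DF.
As a 12×6 matrix over Z this has rank 6, with invariant factors (1,1,1,1,1,1).

Now H_k = ker ∂_k / im ∂_{k+1}, so:

  H_0: rank C_0 − rank ∂_1 = 6 − 5 = 1, and the invariant factors of ∂_1 are all 1, so H_0 = Z.

H_0 ≅ Z.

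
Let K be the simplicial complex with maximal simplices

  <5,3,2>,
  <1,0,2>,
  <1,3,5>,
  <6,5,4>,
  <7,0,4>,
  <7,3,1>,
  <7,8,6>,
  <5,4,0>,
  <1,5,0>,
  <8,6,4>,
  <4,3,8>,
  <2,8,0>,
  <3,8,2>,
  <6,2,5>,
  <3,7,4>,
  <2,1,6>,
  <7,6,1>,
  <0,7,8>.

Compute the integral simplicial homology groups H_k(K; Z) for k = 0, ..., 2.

H_0 ≅ Z,  H_1 ≅ Z ⊕ Z/2Z,  H_2 = 0.

Fix the vertex order 0 < 1 < 2 < 3 < 4 < 5 < 6 < 7 < 8 and write every simplex with vertices in increasing order. Then dim K = 2 and the simplices of K are:

  0-simplices (9): [0], [1], [2], [3], [4], [5], [6], [7], [8]
  1-simplices (27): (27 of them)
  2-simplices (18): [0,1,2], [0,1,5], [0,2,8], [0,4,5], [0,4,7], [0,7,8], [1,2,6], [1,3,5], [1,3,7], [1,6,7], [2,3,5], [2,3,8], [2,5,6], [3,4,7], [3,4,8], [4,5,6], [4,6,8], [6,7,8]

giving chain groups C_0 ≅ Z^9, C_1 ≅ Z^27, C_2 ≅ Z^18.

The boundary map ∂_1: C_1 → C_0 sends each edge [p,q] (with p < q) to q − p. For instance
  ∂[1,5] = [5] − [1].
This gives a 9×27 integer matrix of rank 8; reducing to Smith normal form yields diagonal entries (1,1,1,1,1,1,1,1).

Boundary ∂_2: C_2 → C_1 acts by ∂[p,q,r] = [q,r] − [p,r] + [p,q]. For instance
  ∂[1,6,7] = [6,7] − [1,7] + [1,6],
  ∂[1,2,6] = [2,6] − [1,6] + [1,2].
As a 27×18 matrix over Z this has rank 18, with invariant factors (1,1,1,1,1,1,1,1,1,1,1,1,1,1,1,1,1,2).

Reading off H_k = ker ∂_k / im ∂_{k+1}:

  H_0: rank C_0 − rank ∂_1 = 9 − 8 = 1, and the invariant factors of ∂_1 are all 1, so H_0 = Z.
  H_1: rank ker ∂_1 − rank ∂_2 = (27 − 8) − 18 = 1, and ∂_2 has invariant factor 2 > 1, so H_1 = Z ⊕ Z/2Z.
  H_2: rank ker ∂_2 − rank ∂_3 = (18 − 18) − 0 = 0, and there is no ∂_3, so H_2 = 0.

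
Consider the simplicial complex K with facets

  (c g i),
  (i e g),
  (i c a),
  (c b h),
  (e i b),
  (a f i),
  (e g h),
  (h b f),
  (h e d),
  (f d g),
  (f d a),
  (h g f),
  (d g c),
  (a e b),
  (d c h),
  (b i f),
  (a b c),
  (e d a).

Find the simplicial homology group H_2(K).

We work with the vertex ordering a < b < c < d < e < f < g < h < i. The simplices of K, each written with vertices in increasing order, are:

  0-simplices (9): a, b, c, d, e, f, g, h, i
  1-simplices (27): ab, ac, ad, ae, af, ai, bc, be, bf, bh, bi, cd, cg, ch, ci, de, df, dg, dh, eg, eh, ei, fg, fh, fi, gh, gi
  2-simplices (18): abc, abe, aci, ade, adf, afi, bch, bei, bfh, bfi, cdg, cdh, cgi, deh, dfg, egh, egi, fgh

so the chain groups are C_0 ≅ Z^9, C_1 ≅ Z^27, C_2 ≅ Z^18.

The boundary map ∂_1: C_1 → C_0 is given by ∂[p,q] = [q] − [p].
As a 9×27 matrix over Z this has rank 8, with invariant factors (1,1,1,1,1,1,1,1).

Boundary ∂_2: C_2 → C_1 maps a triangle to the signed sum of its edges. For instance
  ∂deh = eh − dh + de,
  ∂aci = ci − ai + ac.
The 27×18 boundary matrix has rank 18 and Smith normal form diag(1,1,1,1,1,1,1,1,1,1,1,1,1,1,1,1,1,2).

Reading off H_k = ker ∂_k / im ∂_{k+1}:

  H_2: rank ker ∂_2 − rank ∂_3 = (18 − 18) − 0 = 0, and there is no ∂_3, so H_2 = 0.

(K is a triangulation of the Klein bottle.)

H_2 = 0.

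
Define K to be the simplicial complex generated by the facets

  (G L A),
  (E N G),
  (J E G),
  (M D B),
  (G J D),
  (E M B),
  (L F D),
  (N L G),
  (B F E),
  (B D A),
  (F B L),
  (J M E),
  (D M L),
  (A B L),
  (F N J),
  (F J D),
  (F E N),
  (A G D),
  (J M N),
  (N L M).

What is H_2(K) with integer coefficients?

Fix the vertex order A < B < D < E < F < G < J < L < M < N and write every simplex with vertices in increasing order. Then dim K = 2 and the simplices of K are:

  0-simplices (10): A, B, D, E, F, G, J, L, M, N
  1-simplices (30): AB, AD, AG, AL, BD, BE, BF, BL, BM, DF, DG, DJ, DL, DM, EF, EG, EJ, EM, EN, FJ, FL, FN, GJ, GL, GN, JM, JN, LM, LN, MN
  2-simplices (20): ABD, ABL, ADG, AGL, BDM, BEF, BEM, BFL, DFJ, DFL, DGJ, DLM, EFN, EGJ, EGN, EJM, FJN, GLN, JMN, LMN

giving chain groups C_0 ≅ Z^10, C_1 ≅ Z^30, C_2 ≅ Z^20.

The boundary map ∂_1: C_1 → C_0 sends each edge [p,q] (with p < q) to q − p. For instance
  ∂DM = M − D.
The resulting 10×30 matrix has rank 9, and its Smith normal form has invariant factors (1,1,1,1,1,1,1,1,1).

Boundary ∂_2: C_2 → C_1 maps a triangle to the signed sum of its edges. For instance
  ∂BDM = DM − BM + BD,
  ∂EJM = JM − EM + EJ.
As a 30×20 matrix over Z this has rank 20, with invariant factors (1,1,1,1,1,1,1,1,1,1,1,1,1,1,1,1,1,1,1,2).

Now H_k = ker ∂_k / im ∂_{k+1}, so:

  H_2: rank ker ∂_2 − rank ∂_3 = (20 − 20) − 0 = 0, and there is no ∂_3, so H_2 ≅ 0.

(K is a triangulation of the Klein bottle.)

H_2 ≅ 0.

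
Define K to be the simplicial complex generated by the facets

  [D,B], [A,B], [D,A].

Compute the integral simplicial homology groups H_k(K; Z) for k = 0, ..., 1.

Fix the vertex order A < B < D and write every simplex with vertices in increasing order. Then dim K = 1 and the simplices of K are:

  0-simplices (3): A, B, D
  1-simplices (3): AB, AD, BD

Hence C_0 ≅ Z^3, C_1 ≅ Z^3.

∂_1: C_1 → C_0 maps an edge to its endpoints' difference, ∂[p,q] = q − p. For instance
  ∂AD = D − A.
As a 3×3 matrix over Z this has rank 2, with invariant factors (1,1).

Reading off H_k = ker ∂_k / im ∂_{k+1}:

  H_0: rank C_0 − rank ∂_1 = 3 − 2 = 1, and the invariant factors of ∂_1 are all 1, so H_0 ≅ Z.
  H_1: rank ker ∂_1 − rank ∂_2 = (3 − 2) − 0 = 1, and there is no ∂_2, so H_1 ≅ Z.

As a check, the Euler characteristic is 3 − 3 = 0, which agrees with 1 − 1 = 0.

H_0 ≅ Z,  H_1 ≅ Z.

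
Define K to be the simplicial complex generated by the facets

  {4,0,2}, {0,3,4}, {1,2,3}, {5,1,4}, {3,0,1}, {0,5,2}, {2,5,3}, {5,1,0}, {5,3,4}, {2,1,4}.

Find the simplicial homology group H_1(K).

H_1 = Z/2.

We work with the vertex ordering 0 < 1 < 2 < 3 < 4 < 5. The simplices of K, each written with vertices in increasing order, are:

  0-simplices (6): [0], [1], [2], [3], [4], [5]
  1-simplices (15): [0,1], [0,2], [0,3], [0,4], [0,5], [1,2], [1,3], [1,4], [1,5], [2,3], [2,4], [2,5], [3,4], [3,5], [4,5]
  2-simplices (10): [0,1,3], [0,1,5], [0,2,4], [0,2,5], [0,3,4], [1,2,3], [1,2,4], [1,4,5], [2,3,5], [3,4,5]

so the chain groups are C_0 ≅ Z^6, C_1 ≅ Z^15, C_2 ≅ Z^10.

∂_1: C_1 → C_0 maps an edge to its endpoints' difference, ∂[p,q] = q − p. For instance
  ∂[2,4] = [4] − [2].
The 6×15 boundary matrix has rank 5 and Smith normal form diag(1,1,1,1,1).

The boundary map ∂_2: C_2 → C_1 acts by ∂[p,q,r] = [q,r] − [p,r] + [p,q]. For instance
  ∂[2,3,5] = [3,5] − [2,5] + [2,3],
  ∂[1,2,4] = [2,4] − [1,4] + [1,2].
This gives a 15×10 integer matrix of rank 10; reducing to Smith normal form yields diagonal entries (1,1,1,1,1,1,1,1,1,2).

From H_k ≅ ker(∂_k) / im(∂_{k+1}) we obtain:

  H_1: rank ker ∂_1 − rank ∂_2 = (15 − 5) − 10 = 0, and ∂_2 has invariant factor 2 > 1, so H_1 = Z/2.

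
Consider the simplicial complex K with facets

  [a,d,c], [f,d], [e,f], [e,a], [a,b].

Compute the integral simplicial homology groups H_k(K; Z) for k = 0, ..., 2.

H_0 = Z,  H_1 = Z,  H_2 = 0.

Order the vertices as a < b < c < d < e < f. Listing each simplex with vertices in this order, K has dimension 2 with simplices:

  0-simplices (6): a, b, c, d, e, f
  1-simplices (7): ab, ac, ad, ae, cd, df, ef
  2-simplices (1): acd

giving chain groups C_0 ≅ Z^6, C_1 ≅ Z^7, C_2 ≅ Z^1.

Boundary ∂_1: C_1 → C_0 sends each edge [p,q] (with p < q) to q − p.
As a 6×7 matrix over Z this has rank 5, with invariant factors (1,1,1,1,1).

∂_2: C_2 → C_1 acts by ∂[p,q,r] = [q,r] − [p,r] + [p,q]. For instance
  ∂acd = cd − ad + ac.
The 7×1 boundary matrix has rank 1 and Smith normal form diag(1).

Reading off H_k = ker ∂_k / im ∂_{k+1}:

  H_0: rank C_0 − rank ∂_1 = 6 − 5 = 1, and the invariant factors of ∂_1 are all 1, so H_0 = Z.
  H_1: rank ker ∂_1 − rank ∂_2 = (7 − 5) − 1 = 1, and the invariant factors of ∂_2 are all 1, so H_1 = Z.
  H_2: rank ker ∂_2 − rank ∂_3 = (1 − 1) − 0 = 0, and there is no ∂_3, so H_2 = 0.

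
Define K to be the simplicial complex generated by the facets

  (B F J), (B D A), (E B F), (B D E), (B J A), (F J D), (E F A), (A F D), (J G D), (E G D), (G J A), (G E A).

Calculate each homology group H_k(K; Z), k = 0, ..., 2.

H_0 = Z,  H_1 = Z/2,  H_2 = 0.

We work with the vertex ordering A < B < D < E < F < G < J. The simplices of K, each written with vertices in increasing order, are:

  0-simplices (7): A, B, D, E, F, G, J
  1-simplices (18): AB, AD, AE, AF, AG, AJ, BD, BE, BF, BJ, DE, DF, DG, DJ, EF, EG, FJ, GJ
  2-simplices (12): ABD, ABJ, ADF, AEF, AEG, AGJ, BDE, BEF, BFJ, DEG, DFJ, DGJ

giving chain groups C_0 ≅ Z^7, C_1 ≅ Z^18, C_2 ≅ Z^12.

The boundary map ∂_1: C_1 → C_0 sends each edge [p,q] (with p < q) to q − p.
As a 7×18 matrix over Z this has rank 6, with invariant factors (1,1,1,1,1,1).

The boundary map ∂_2: C_2 → C_1 sends each 2-simplex [p,q,r] to [q,r] − [p,r] + [p,q]. For instance
  ∂ABD = BD − AD + AB,
  ∂AGJ = GJ − AJ + AG.
This gives a 18×12 integer matrix of rank 12; reducing to Smith normal form yields diagonal entries (1,1,1,1,1,1,1,1,1,1,1,2).

Now H_k = ker ∂_k / im ∂_{k+1}, so:

  H_0: rank C_0 − rank ∂_1 = 7 − 6 = 1, and the invariant factors of ∂_1 are all 1, so H_0 ≅ Z.
  H_1: rank ker ∂_1 − rank ∂_2 = (18 − 6) − 12 = 0, and ∂_2 has invariant factor 2 > 1, so H_1 ≅ Z/2.
  H_2: rank ker ∂_2 − rank ∂_3 = (12 − 12) − 0 = 0, and there is no ∂_3, so H_2 ≅ 0.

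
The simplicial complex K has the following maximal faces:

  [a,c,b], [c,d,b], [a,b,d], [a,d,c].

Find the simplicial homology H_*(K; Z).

H_0 ≅ Z,  H_1 = 0,  H_2 ≅ Z.

We work with the vertex ordering a < b < c < d. The simplices of K, each written with vertices in increasing order, are:

  0-simplices (4): a, b, c, d
  1-simplices (6): ab, ac, ad, bc, bd, cd
  2-simplices (4): abc, abd, acd, bcd

Hence C_0 ≅ Z^4, C_1 ≅ Z^6, C_2 ≅ Z^4.

∂_1: C_1 → C_0 sends each edge [p,q] (with p < q) to q − p.
As a 4×6 matrix over Z this has rank 3, with invariant factors (1,1,1).

Boundary ∂_2: C_2 → C_1 acts by ∂[p,q,r] = [q,r] − [p,r] + [p,q]. For instance
  ∂bcd = cd − bd + bc,
  ∂abc = bc − ac + ab.
The 6×4 boundary matrix has rank 3 and Smith normal form diag(1,1,1).

Reading off H_k = ker ∂_k / im ∂_{k+1}:

  H_0: rank C_0 − rank ∂_1 = 4 − 3 = 1, and the invariant factors of ∂_1 are all 1, so H_0 = Z.
  H_1: rank ker ∂_1 − rank ∂_2 = (6 − 3) − 3 = 0, and the invariant factors of ∂_2 are all 1, so H_1 = 0.
  H_2: rank ker ∂_2 − rank ∂_3 = (4 − 3) − 0 = 1, and there is no ∂_3, so H_2 = Z.

(K is a triangulation of the 2-sphere S^2.)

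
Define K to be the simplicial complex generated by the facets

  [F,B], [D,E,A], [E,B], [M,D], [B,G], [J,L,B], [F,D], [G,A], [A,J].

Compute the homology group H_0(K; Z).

H_0 ≅ Z.

We work with the vertex ordering A < B < D < E < F < G < J < L < M. The simplices of K, each written with vertices in increasing order, are:

  0-simplices (9): A, B, D, E, F, G, J, L, M
  1-simplices (13): AD, AE, AG, AJ, BE, BF, BG, BJ, BL, DE, DF, DM, JL
  2-simplices (2): ADE, BJL

so the chain groups are C_0 ≅ Z^9, C_1 ≅ Z^13, C_2 ≅ Z^2.

The boundary map ∂_1: C_1 → C_0 sends each edge [p,q] (with p < q) to q − p. For instance
  ∂BE = E − B.
As a 9×13 matrix over Z this has rank 8, with invariant factors (1,1,1,1,1,1,1,1).

Boundary ∂_2: C_2 → C_1 maps a triangle to the signed sum of its edges. For instance
  ∂ADE = DE − AE + AD,
  ∂BJL = JL − BL + BJ.
This gives a 13×2 integer matrix of rank 2; reducing to Smith normal form yields diagonal entries (1,1).

Now H_k = ker ∂_k / im ∂_{k+1}, so:

  H_0: rank C_0 − rank ∂_1 = 9 − 8 = 1, and the invariant factors of ∂_1 are all 1, so H_0 = Z.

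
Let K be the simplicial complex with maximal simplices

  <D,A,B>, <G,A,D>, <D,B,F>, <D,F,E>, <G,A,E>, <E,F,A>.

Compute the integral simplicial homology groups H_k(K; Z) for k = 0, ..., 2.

H_0 ≅ Z,  H_1 ≅ Z,  H_2 = 0.

Order the vertices as A < B < D < E < F < G. Listing each simplex with vertices in this order, K has dimension 2 with simplices:

  0-simplices (6): A, B, D, E, F, G
  1-simplices (12): AB, AD, AE, AF, AG, BD, BF, DE, DF, DG, EF, EG
  2-simplices (6): ABD, ADG, AEF, AEG, BDF, DEF

giving chain groups C_0 ≅ Z^6, C_1 ≅ Z^12, C_2 ≅ Z^6.

∂_1: C_1 → C_0 is given by ∂[p,q] = [q] − [p]. For instance
  ∂DF = F − D.
This gives a 6×12 integer matrix of rank 5; reducing to Smith normal form yields diagonal entries (1,1,1,1,1).

∂_2: C_2 → C_1 maps a triangle to the signed sum of its edges. For instance
  ∂ADG = DG − AG + AD,
  ∂DEF = EF − DF + DE.
The 12×6 boundary matrix has rank 6 and Smith normal form diag(1,1,1,1,1,1).

Computing H_k = (kernel of ∂_k) / (image of ∂_{k+1}):

  H_0: rank C_0 − rank ∂_1 = 6 − 5 = 1, and the invariant factors of ∂_1 are all 1, so H_0 = Z.
  H_1: rank ker ∂_1 − rank ∂_2 = (12 − 5) − 6 = 1, and the invariant factors of ∂_2 are all 1, so H_1 = Z.
  H_2: rank ker ∂_2 − rank ∂_3 = (6 − 6) − 0 = 0, and there is no ∂_3, so H_2 = 0.

As a check, the Euler characteristic is 6 − 12 + 6 = 0, which agrees with 1 − 1 + 0 = 0.
(K is a triangulation of the cylinder S^1 x I.)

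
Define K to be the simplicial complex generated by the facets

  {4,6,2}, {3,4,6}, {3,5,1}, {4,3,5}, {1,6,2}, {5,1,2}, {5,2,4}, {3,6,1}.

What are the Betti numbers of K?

b_0 = 1, b_1 = 0, b_2 = 1.

K has 6 vertices, 12 edges, 8 triangles.
rank ∂_0 = 0, rank ∂_1 = 5 ⇒ b_0 = 6 − 0 − 5 = 1; all invariant factors of ∂_1 are 1 so no torsion. So H_0 = Z.
rank ∂_1 = 5, rank ∂_2 = 7 ⇒ b_1 = 12 − 5 − 7 = 0; all invariant factors of ∂_2 are 1 so no torsion. So H_1 = 0.
rank ∂_2 = 7, rank ∂_3 = 0 ⇒ b_2 = 8 − 7 − 0 = 1. So H_2 = Z.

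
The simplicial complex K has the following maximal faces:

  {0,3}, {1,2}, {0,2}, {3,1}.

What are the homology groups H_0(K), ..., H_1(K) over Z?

H_0 ≅ Z,  H_1 ≅ Z.

We work with the vertex ordering 0 < 1 < 2 < 3. The simplices of K, each written with vertices in increasing order, are:

  0-simplices (4): [0], [1], [2], [3]
  1-simplices (4): [0,2], [0,3], [1,2], [1,3]

Hence C_0 ≅ Z^4, C_1 ≅ Z^4.

The boundary map ∂_1: C_1 → C_0 maps an edge to its endpoints' difference, ∂[p,q] = q − p. For instance
  ∂[1,3] = [3] − [1].
This gives a 4×4 integer matrix of rank 3; reducing to Smith normal form yields diagonal entries (1,1,1).

From H_k ≅ ker(∂_k) / im(∂_{k+1}) we obtain:

  H_0: rank C_0 − rank ∂_1 = 4 − 3 = 1, and the invariant factors of ∂_1 are all 1, so H_0 = Z.
  H_1: rank ker ∂_1 − rank ∂_2 = (4 − 3) − 0 = 1, and there is no ∂_2, so H_1 = Z.

(K is a triangulation of the circle S^1.)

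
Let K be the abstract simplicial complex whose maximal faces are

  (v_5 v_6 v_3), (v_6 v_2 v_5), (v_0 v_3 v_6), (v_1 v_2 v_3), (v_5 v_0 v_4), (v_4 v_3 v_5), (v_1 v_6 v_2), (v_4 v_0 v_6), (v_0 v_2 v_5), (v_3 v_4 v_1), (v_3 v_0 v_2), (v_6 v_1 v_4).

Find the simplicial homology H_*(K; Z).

Fix the vertex order v_0 < v_1 < v_2 < v_3 < v_4 < v_5 < v_6 and write every simplex with vertices in increasing order. Then dim K = 2 and the simplices of K are:

  0-simplices (7): [v_0], [v_1], [v_2], [v_3], [v_4], [v_5], [v_6]
  1-simplices (18): (18 of them)
  2-simplices (12): (12 of them)

so the chain groups are C_0 ≅ Z^7, C_1 ≅ Z^18, C_2 ≅ Z^12.

The boundary map ∂_1: C_1 → C_0 maps an edge to its endpoints' difference, ∂[p,q] = q − p.
The resulting 7×18 matrix has rank 6, and its Smith normal form has invariant factors (1,1,1,1,1,1).

The boundary map ∂_2: C_2 → C_1 acts by ∂[p,q,r] = [q,r] − [p,r] + [p,q]. For instance
  ∂[v_0,v_2,v_3] = [v_2,v_3] − [v_0,v_3] + [v_0,v_2],
  ∂[v_0,v_2,v_5] = [v_2,v_5] − [v_0,v_5] + [v_0,v_2].
As a 18×12 matrix over Z this has rank 12, with invariant factors (1,1,1,1,1,1,1,1,1,1,1,2).

Now H_k = ker ∂_k / im ∂_{k+1}, so:

  H_0: rank C_0 − rank ∂_1 = 7 − 6 = 1, and the invariant factors of ∂_1 are all 1, so H_0 = Z.
  H_1: rank ker ∂_1 − rank ∂_2 = (18 − 6) − 12 = 0, and ∂_2 has invariant factor 2 > 1, so H_1 = Z/2.
  H_2: rank ker ∂_2 − rank ∂_3 = (12 − 12) − 0 = 0, and there is no ∂_3, so H_2 = 0.

(K is a triangulation of the real projective plane RP^2.)

H_0 ≅ Z,  H_1 ≅ Z/2,  H_2 = 0.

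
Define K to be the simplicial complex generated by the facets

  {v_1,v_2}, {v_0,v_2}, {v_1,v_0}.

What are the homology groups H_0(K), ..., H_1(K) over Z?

We work with the vertex ordering v_0 < v_1 < v_2. The simplices of K, each written with vertices in increasing order, are:

  0-simplices (3): [v_0], [v_1], [v_2]
  1-simplices (3): [v_0,v_1], [v_0,v_2], [v_1,v_2]

so the chain groups are C_0 ≅ Z^3, C_1 ≅ Z^3.

∂_1: C_1 → C_0 sends each edge [p,q] (with p < q) to q − p. For instance
  ∂[v_0,v_2] = [v_2] − [v_0].
This gives a 3×3 integer matrix of rank 2; reducing to Smith normal form yields diagonal entries (1,1).

Computing H_k = (kernel of ∂_k) / (image of ∂_{k+1}):

  H_0: rank C_0 − rank ∂_1 = 3 − 2 = 1, and the invariant factors of ∂_1 are all 1, so H_0 ≅ Z.
  H_1: rank ker ∂_1 − rank ∂_2 = (3 − 2) − 0 = 1, and there is no ∂_2, so H_1 ≅ Z.

As a check, the Euler characteristic is 3 − 3 = 0, which agrees with 1 − 1 = 0.

H_0 = Z,  H_1 = Z.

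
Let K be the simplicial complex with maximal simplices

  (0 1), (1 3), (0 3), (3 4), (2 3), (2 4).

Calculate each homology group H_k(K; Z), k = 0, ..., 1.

H_0 = Z,  H_1 = Z^2.

Order the vertices as 0 < 1 < 2 < 3 < 4. Listing each simplex with vertices in this order, K has dimension 1 with simplices:

  0-simplices (5): [0], [1], [2], [3], [4]
  1-simplices (6): [0,1], [0,3], [1,3], [2,3], [2,4], [3,4]

giving chain groups C_0 ≅ Z^5, C_1 ≅ Z^6.

The boundary map ∂_1: C_1 → C_0 is given by ∂[p,q] = [q] − [p]. For instance
  ∂[1,3] = [3] − [1].
The resulting 5×6 matrix has rank 4, and its Smith normal form has invariant factors (1,1,1,1).

Now H_k = ker ∂_k / im ∂_{k+1}, so:

  H_0: rank C_0 − rank ∂_1 = 5 − 4 = 1, and the invariant factors of ∂_1 are all 1, so H_0 ≅ Z.
  H_1: rank ker ∂_1 − rank ∂_2 = (6 − 4) − 0 = 2, and there is no ∂_2, so H_1 ≅ Z^2.

As a check, the Euler characteristic is 5 − 6 = -1, which agrees with 1 − 2 = -1.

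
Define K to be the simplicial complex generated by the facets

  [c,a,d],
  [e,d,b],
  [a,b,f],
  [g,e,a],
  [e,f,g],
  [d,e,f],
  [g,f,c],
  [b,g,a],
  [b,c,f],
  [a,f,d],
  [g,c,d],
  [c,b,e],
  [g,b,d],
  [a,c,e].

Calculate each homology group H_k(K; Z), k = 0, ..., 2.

Order the vertices as a < b < c < d < e < f < g. Listing each simplex with vertices in this order, K has dimension 2 with simplices:

  0-simplices (7): a, b, c, d, e, f, g
  1-simplices (21): ab, ac, ad, ae, af, ag, bc, bd, be, bf, bg, cd, ce, cf, cg, de, df, dg, ef, eg, fg
  2-simplices (14): abf, abg, acd, ace, adf, aeg, bce, bcf, bde, bdg, cdg, cfg, def, efg

so the chain groups are C_0 ≅ Z^7, C_1 ≅ Z^21, C_2 ≅ Z^14.

The boundary map ∂_1: C_1 → C_0 is given by ∂[p,q] = [q] − [p].
As a 7×21 matrix over Z this has rank 6, with invariant factors (1,1,1,1,1,1).

The boundary map ∂_2: C_2 → C_1 acts by ∂[p,q,r] = [q,r] − [p,r] + [p,q]. For instance
  ∂cdg = dg − cg + cd,
  ∂ace = ce − ae + ac.
As a 21×14 matrix over Z this has rank 13, with invariant factors (1,1,1,1,1,1,1,1,1,1,1,1,1).

Now H_k = ker ∂_k / im ∂_{k+1}, so:

  H_0: rank C_0 − rank ∂_1 = 7 − 6 = 1, and the invariant factors of ∂_1 are all 1, so H_0 ≅ Z.
  H_1: rank ker ∂_1 − rank ∂_2 = (21 − 6) − 13 = 2, and the invariant factors of ∂_2 are all 1, so H_1 ≅ Z^2.
  H_2: rank ker ∂_2 − rank ∂_3 = (14 − 13) − 0 = 1, and there is no ∂_3, so H_2 ≅ Z.

As a check, the Euler characteristic is 7 − 21 + 14 = 0, which agrees with 1 − 2 + 1 = 0.

H_0 ≅ Z,  H_1 ≅ Z^2,  H_2 ≅ Z.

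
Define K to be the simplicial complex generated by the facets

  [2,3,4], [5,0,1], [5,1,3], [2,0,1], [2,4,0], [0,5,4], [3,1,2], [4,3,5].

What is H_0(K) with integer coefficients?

We work with the vertex ordering 0 < 1 < 2 < 3 < 4 < 5. The simplices of K, each written with vertices in increasing order, are:

  0-simplices (6): [0], [1], [2], [3], [4], [5]
  1-simplices (12): [0,1], [0,2], [0,4], [0,5], [1,2], [1,3], [1,5], [2,3], [2,4], [3,4], [3,5], [4,5]
  2-simplices (8): [0,1,2], [0,1,5], [0,2,4], [0,4,5], [1,2,3], [1,3,5], [2,3,4], [3,4,5]

Hence C_0 ≅ Z^6, C_1 ≅ Z^12, C_2 ≅ Z^8.

The boundary map ∂_1: C_1 → C_0 sends each edge [p,q] (with p < q) to q − p.
As a 6×12 matrix over Z this has rank 5, with invariant factors (1,1,1,1,1).

Boundary ∂_2: C_2 → C_1 sends each 2-simplex [p,q,r] to [q,r] − [p,r] + [p,q]. For instance
  ∂[0,4,5] = [4,5] − [0,5] + [0,4],
  ∂[1,2,3] = [2,3] − [1,3] + [1,2].
As a 12×8 matrix over Z this has rank 7, with invariant factors (1,1,1,1,1,1,1).

From H_k ≅ ker(∂_k) / im(∂_{k+1}) we obtain:

  H_0: rank C_0 − rank ∂_1 = 6 − 5 = 1, and the invariant factors of ∂_1 are all 1, so H_0 ≅ Z.

H_0 ≅ Z.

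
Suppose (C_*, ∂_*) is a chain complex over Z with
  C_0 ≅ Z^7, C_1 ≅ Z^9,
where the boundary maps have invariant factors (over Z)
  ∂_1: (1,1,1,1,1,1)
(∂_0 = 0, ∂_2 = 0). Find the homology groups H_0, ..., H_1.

H_0: b_0 = 7 − 0 − 6 = 1; torsion from ∂_1 factors > 1: none. So H_0 ≅ Z.
H_1: b_1 = 9 − 6 − 0 = 3; torsion from ∂_2 factors > 1: none. So H_1 ≅ Z^3.

H_0 ≅ Z,  H_1 ≅ Z^3.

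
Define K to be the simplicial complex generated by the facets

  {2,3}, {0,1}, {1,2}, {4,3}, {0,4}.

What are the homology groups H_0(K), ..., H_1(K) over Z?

Take the total order 0 < 1 < 2 < 3 < 4 on the vertex set. Then K (dimension 1) consists of the simplices:

  0-simplices (5): [0], [1], [2], [3], [4]
  1-simplices (5): [0,1], [0,4], [1,2], [2,3], [3,4]

Hence C_0 ≅ Z^5, C_1 ≅ Z^5.

The boundary map ∂_1: C_1 → C_0 sends each edge [p,q] (with p < q) to q − p. For instance
  ∂[2,3] = [3] − [2].
The 5×5 boundary matrix has rank 4 and Smith normal form diag(1,1,1,1).

Computing H_k = (kernel of ∂_k) / (image of ∂_{k+1}):

  H_0: rank C_0 − rank ∂_1 = 5 − 4 = 1, and the invariant factors of ∂_1 are all 1, so H_0 ≅ Z.
  H_1: rank ker ∂_1 − rank ∂_2 = (5 − 4) − 0 = 1, and there is no ∂_2, so H_1 ≅ Z.

H_0 = Z,  H_1 = Z.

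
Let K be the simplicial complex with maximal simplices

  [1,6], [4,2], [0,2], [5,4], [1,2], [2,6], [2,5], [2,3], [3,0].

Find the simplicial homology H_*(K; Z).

K has 7 vertices, 9 edges.
rank ∂_0 = 0, rank ∂_1 = 6 ⇒ b_0 = 7 − 0 − 6 = 1; all invariant factors of ∂_1 are 1 so no torsion. So H_0 ≅ Z.
rank ∂_1 = 6, rank ∂_2 = 0 ⇒ b_1 = 9 − 6 − 0 = 3. So H_1 ≅ Z^3.

H_0 ≅ Z,  H_1 ≅ Z^3.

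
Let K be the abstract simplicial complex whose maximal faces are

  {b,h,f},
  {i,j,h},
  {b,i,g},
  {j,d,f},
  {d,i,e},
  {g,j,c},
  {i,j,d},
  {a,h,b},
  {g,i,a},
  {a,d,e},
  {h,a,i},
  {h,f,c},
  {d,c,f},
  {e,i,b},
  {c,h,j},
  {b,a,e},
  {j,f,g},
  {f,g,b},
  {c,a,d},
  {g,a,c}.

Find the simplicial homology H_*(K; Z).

K has 10 vertices, 30 edges, 20 triangles.
rank ∂_0 = 0, rank ∂_1 = 9 ⇒ b_0 = 10 − 0 − 9 = 1; all invariant factors of ∂_1 are 1 so no torsion. So H_0 = Z.
rank ∂_1 = 9, rank ∂_2 = 20 ⇒ b_1 = 30 − 9 − 20 = 1; ∂_2 has invariant factor(s) [2] giving torsion. So H_1 = Z ⊕ Z/2Z.
rank ∂_2 = 20, rank ∂_3 = 0 ⇒ b_2 = 20 − 20 − 0 = 0. So H_2 = 0.

H_0 = Z,  H_1 = Z ⊕ Z/2Z,  H_2 = 0.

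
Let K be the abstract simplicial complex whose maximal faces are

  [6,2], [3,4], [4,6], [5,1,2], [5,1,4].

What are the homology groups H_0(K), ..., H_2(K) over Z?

Order the vertices as 1 < 2 < 3 < 4 < 5 < 6. Listing each simplex with vertices in this order, K has dimension 2 with simplices:

  0-simplices (6): [1], [2], [3], [4], [5], [6]
  1-simplices (8): [1,2], [1,4], [1,5], [2,5], [2,6], [3,4], [4,5], [4,6]
  2-simplices (2): [1,2,5], [1,4,5]

so the chain groups are C_0 ≅ Z^6, C_1 ≅ Z^8, C_2 ≅ Z^2.

The boundary map ∂_1: C_1 → C_0 maps an edge to its endpoints' difference, ∂[p,q] = q − p.
This gives a 6×8 integer matrix of rank 5; reducing to Smith normal form yields diagonal entries (1,1,1,1,1).

∂_2: C_2 → C_1 sends each 2-simplex [p,q,r] to [q,r] − [p,r] + [p,q]. For instance
  ∂[1,2,5] = [2,5] − [1,5] + [1,2],
  ∂[1,4,5] = [4,5] − [1,5] + [1,4].
This gives a 8×2 integer matrix of rank 2; reducing to Smith normal form yields diagonal entries (1,1).

Computing H_k = (kernel of ∂_k) / (image of ∂_{k+1}):

  H_0: rank C_0 − rank ∂_1 = 6 − 5 = 1, and the invariant factors of ∂_1 are all 1, so H_0 ≅ Z.
  H_1: rank ker ∂_1 − rank ∂_2 = (8 − 5) − 2 = 1, and the invariant factors of ∂_2 are all 1, so H_1 ≅ Z.
  H_2: rank ker ∂_2 − rank ∂_3 = (2 − 2) − 0 = 0, and there is no ∂_3, so H_2 ≅ 0.

H_0 = Z,  H_1 = Z,  H_2 = 0.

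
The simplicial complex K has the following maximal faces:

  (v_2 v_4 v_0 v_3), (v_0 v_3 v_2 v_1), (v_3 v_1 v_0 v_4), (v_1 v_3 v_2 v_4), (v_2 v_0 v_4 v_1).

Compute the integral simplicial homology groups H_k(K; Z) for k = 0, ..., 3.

H_0 ≅ Z,  H_1 = 0,  H_2 = 0,  H_3 ≅ Z.

K has 5 vertices, 10 edges, 10 triangles, 5 3-simplices.
rank ∂_0 = 0, rank ∂_1 = 4 ⇒ b_0 = 5 − 0 − 4 = 1; all invariant factors of ∂_1 are 1 so no torsion. So H_0 = Z.
rank ∂_1 = 4, rank ∂_2 = 6 ⇒ b_1 = 10 − 4 − 6 = 0; all invariant factors of ∂_2 are 1 so no torsion. So H_1 = 0.
rank ∂_2 = 6, rank ∂_3 = 4 ⇒ b_2 = 10 − 6 − 4 = 0; all invariant factors of ∂_3 are 1 so no torsion. So H_2 = 0.
rank ∂_3 = 4, rank ∂_4 = 0 ⇒ b_3 = 5 − 4 − 0 = 1. So H_3 = Z.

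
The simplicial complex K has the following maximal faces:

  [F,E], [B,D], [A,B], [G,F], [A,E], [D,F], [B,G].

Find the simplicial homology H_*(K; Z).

H_0 ≅ Z,  H_1 ≅ Z^2.

Fix the vertex order A < B < D < E < F < G and write every simplex with vertices in increasing order. Then dim K = 1 and the simplices of K are:

  0-simplices (6): A, B, D, E, F, G
  1-simplices (7): AB, AE, BD, BG, DF, EF, FG

so the chain groups are C_0 ≅ Z^6, C_1 ≅ Z^7.

The boundary map ∂_1: C_1 → C_0 maps an edge to its endpoints' difference, ∂[p,q] = q − p.
As a 6×7 matrix over Z this has rank 5, with invariant factors (1,1,1,1,1).

From H_k ≅ ker(∂_k) / im(∂_{k+1}) we obtain:

  H_0: rank C_0 − rank ∂_1 = 6 − 5 = 1, and the invariant factors of ∂_1 are all 1, so H_0 = Z.
  H_1: rank ker ∂_1 − rank ∂_2 = (7 − 5) − 0 = 2, and there is no ∂_2, so H_1 = Z^2.

As a check, the Euler characteristic is 6 − 7 = -1, which agrees with 1 − 2 = -1.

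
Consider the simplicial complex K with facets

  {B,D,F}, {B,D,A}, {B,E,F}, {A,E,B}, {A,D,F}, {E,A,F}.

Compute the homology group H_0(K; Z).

H_0 ≅ Z.

Order the vertices as A < B < D < E < F. Listing each simplex with vertices in this order, K has dimension 2 with simplices:

  0-simplices (5): A, B, D, E, F
  1-simplices (9): AB, AD, AE, AF, BD, BE, BF, DF, EF
  2-simplices (6): ABD, ABE, ADF, AEF, BDF, BEF

Hence C_0 ≅ Z^5, C_1 ≅ Z^9, C_2 ≅ Z^6.

∂_1: C_1 → C_0 sends each edge [p,q] (with p < q) to q − p.
This gives a 5×9 integer matrix of rank 4; reducing to Smith normal form yields diagonal entries (1,1,1,1).

The boundary map ∂_2: C_2 → C_1 acts by ∂[p,q,r] = [q,r] − [p,r] + [p,q]. For instance
  ∂ADF = DF − AF + AD,
  ∂AEF = EF − AF + AE.
As a 9×6 matrix over Z this has rank 5, with invariant factors (1,1,1,1,1).

Reading off H_k = ker ∂_k / im ∂_{k+1}:

  H_0: rank C_0 − rank ∂_1 = 5 − 4 = 1, and the invariant factors of ∂_1 are all 1, so H_0 ≅ Z.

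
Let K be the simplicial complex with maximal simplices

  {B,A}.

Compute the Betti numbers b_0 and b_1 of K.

b_0 = 1, b_1 = 0.

Order the vertices as A < B. Listing each simplex with vertices in this order, K has dimension 1 with simplices:

  0-simplices (2): A, B
  1-simplices (1): AB

so the chain groups are C_0 ≅ Z^2, C_1 ≅ Z^1.

Boundary ∂_1: C_1 → C_0 maps an edge to its endpoints' difference, ∂[p,q] = q − p. For instance
  ∂AB = B − A.
The resulting 2×1 matrix has rank 1, and its Smith normal form has invariant factors (1).

Computing H_k = (kernel of ∂_k) / (image of ∂_{k+1}):

  H_0: rank C_0 − rank ∂_1 = 2 − 1 = 1, and the invariant factors of ∂_1 are all 1, so H_0 ≅ Z.
  H_1: rank ker ∂_1 − rank ∂_2 = (1 − 1) − 0 = 0, and there is no ∂_2, so H_1 ≅ 0.

Hence the Betti numbers are b_0 = 1, b_1 = 0.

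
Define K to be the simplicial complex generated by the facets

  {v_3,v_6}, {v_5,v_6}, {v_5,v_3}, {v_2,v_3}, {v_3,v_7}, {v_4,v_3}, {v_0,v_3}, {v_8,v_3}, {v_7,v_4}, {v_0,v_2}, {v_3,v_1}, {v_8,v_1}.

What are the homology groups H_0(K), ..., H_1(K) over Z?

K has 9 vertices, 12 edges.
rank ∂_0 = 0, rank ∂_1 = 8 ⇒ b_0 = 9 − 0 − 8 = 1; all invariant factors of ∂_1 are 1 so no torsion. So H_0 ≅ Z.
rank ∂_1 = 8, rank ∂_2 = 0 ⇒ b_1 = 12 − 8 − 0 = 4. So H_1 ≅ Z^4.

H_0 ≅ Z,  H_1 ≅ Z^4.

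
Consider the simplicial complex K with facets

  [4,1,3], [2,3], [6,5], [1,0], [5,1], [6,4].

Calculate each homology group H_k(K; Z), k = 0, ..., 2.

We work with the vertex ordering 0 < 1 < 2 < 3 < 4 < 5 < 6. The simplices of K, each written with vertices in increasing order, are:

  0-simplices (7): [0], [1], [2], [3], [4], [5], [6]
  1-simplices (8): [0,1], [1,3], [1,4], [1,5], [2,3], [3,4], [4,6], [5,6]
  2-simplices (1): [1,3,4]

so the chain groups are C_0 ≅ Z^7, C_1 ≅ Z^8, C_2 ≅ Z^1.

∂_1: C_1 → C_0 sends each edge [p,q] (with p < q) to q − p.
The resulting 7×8 matrix has rank 6, and its Smith normal form has invariant factors (1,1,1,1,1,1).

The boundary map ∂_2: C_2 → C_1 maps a triangle to the signed sum of its edges. For instance
  ∂[1,3,4] = [3,4] − [1,4] + [1,3].
The resulting 8×1 matrix has rank 1, and its Smith normal form has invariant factors (1).

Computing H_k = (kernel of ∂_k) / (image of ∂_{k+1}):

  H_0: rank C_0 − rank ∂_1 = 7 − 6 = 1, and the invariant factors of ∂_1 are all 1, so H_0 = Z.
  H_1: rank ker ∂_1 − rank ∂_2 = (8 − 6) − 1 = 1, and the invariant factors of ∂_2 are all 1, so H_1 = Z.
  H_2: rank ker ∂_2 − rank ∂_3 = (1 − 1) − 0 = 0, and there is no ∂_3, so H_2 = 0.

As a check, the Euler characteristic is 7 − 8 + 1 = 0, which agrees with 1 − 1 + 0 = 0.

H_0 ≅ Z,  H_1 ≅ Z,  H_2 = 0.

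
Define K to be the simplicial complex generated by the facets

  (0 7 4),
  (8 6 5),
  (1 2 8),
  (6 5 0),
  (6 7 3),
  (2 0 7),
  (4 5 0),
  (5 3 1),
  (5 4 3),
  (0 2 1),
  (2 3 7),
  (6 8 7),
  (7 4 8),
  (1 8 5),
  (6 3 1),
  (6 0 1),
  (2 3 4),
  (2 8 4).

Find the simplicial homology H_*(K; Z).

H_0 ≅ Z,  H_1 ≅ Z ⊕ Z_2,  H_2 = 0.

Fix the vertex order 0 < 1 < 2 < 3 < 4 < 5 < 6 < 7 < 8 and write every simplex with vertices in increasing order. Then dim K = 2 and the simplices of K are:

  0-simplices (9): [0], [1], [2], [3], [4], [5], [6], [7], [8]
  1-simplices (27): (27 of them)
  2-simplices (18): [0,1,2], [0,1,6], [0,2,7], [0,4,5], [0,4,7], [0,5,6], [1,2,8], [1,3,5], [1,3,6], [1,5,8], [2,3,4], [2,3,7], [2,4,8], [3,4,5], [3,6,7], [4,7,8], [5,6,8], [6,7,8]

Hence C_0 ≅ Z^9, C_1 ≅ Z^27, C_2 ≅ Z^18.

∂_1: C_1 → C_0 maps an edge to its endpoints' difference, ∂[p,q] = q − p.
As a 9×27 matrix over Z this has rank 8, with invariant factors (1,1,1,1,1,1,1,1).

The boundary map ∂_2: C_2 → C_1 sends each 2-simplex [p,q,r] to [q,r] − [p,r] + [p,q]. For instance
  ∂[2,3,4] = [3,4] − [2,4] + [2,3],
  ∂[1,3,6] = [3,6] − [1,6] + [1,3].
As a 27×18 matrix over Z this has rank 18, with invariant factors (1,1,1,1,1,1,1,1,1,1,1,1,1,1,1,1,1,2).

Now H_k = ker ∂_k / im ∂_{k+1}, so:

  H_0: rank C_0 − rank ∂_1 = 9 − 8 = 1, and the invariant factors of ∂_1 are all 1, so H_0 = Z.
  H_1: rank ker ∂_1 − rank ∂_2 = (27 − 8) − 18 = 1, and ∂_2 has invariant factor 2 > 1, so H_1 = Z ⊕ Z_2.
  H_2: rank ker ∂_2 − rank ∂_3 = (18 − 18) − 0 = 0, and there is no ∂_3, so H_2 = 0.

As a check, the Euler characteristic is 9 − 27 + 18 = 0, which agrees with 1 − 1 + 0 = 0.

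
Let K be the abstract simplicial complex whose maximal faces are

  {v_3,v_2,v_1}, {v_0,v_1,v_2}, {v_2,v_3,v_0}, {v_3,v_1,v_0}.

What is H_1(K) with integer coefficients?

H_1 ≅ 0.

Fix the vertex order v_0 < v_1 < v_2 < v_3 and write every simplex with vertices in increasing order. Then dim K = 2 and the simplices of K are:

  0-simplices (4): [v_0], [v_1], [v_2], [v_3]
  1-simplices (6): [v_0,v_1], [v_0,v_2], [v_0,v_3], [v_1,v_2], [v_1,v_3], [v_2,v_3]
  2-simplices (4): [v_0,v_1,v_2], [v_0,v_1,v_3], [v_0,v_2,v_3], [v_1,v_2,v_3]

so the chain groups are C_0 ≅ Z^4, C_1 ≅ Z^6, C_2 ≅ Z^4.

∂_1: C_1 → C_0 is given by ∂[p,q] = [q] − [p].
As a 4×6 matrix over Z this has rank 3, with invariant factors (1,1,1).

The boundary map ∂_2: C_2 → C_1 sends each 2-simplex [p,q,r] to [q,r] − [p,r] + [p,q]. For instance
  ∂[v_0,v_2,v_3] = [v_2,v_3] − [v_0,v_3] + [v_0,v_2],
  ∂[v_1,v_2,v_3] = [v_2,v_3] − [v_1,v_3] + [v_1,v_2].
The resulting 6×4 matrix has rank 3, and its Smith normal form has invariant factors (1,1,1).

Computing H_k = (kernel of ∂_k) / (image of ∂_{k+1}):

  H_1: rank ker ∂_1 − rank ∂_2 = (6 − 3) − 3 = 0, and the invariant factors of ∂_2 are all 1, so H_1 ≅ 0.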